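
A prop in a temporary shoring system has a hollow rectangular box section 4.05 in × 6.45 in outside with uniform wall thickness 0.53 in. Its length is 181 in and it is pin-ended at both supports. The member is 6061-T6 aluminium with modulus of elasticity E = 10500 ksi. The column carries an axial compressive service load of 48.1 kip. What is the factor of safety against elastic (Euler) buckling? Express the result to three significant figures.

Inner dimensions: h_i = 6.45 − 2×0.53 = 5.390 in, b_i = 4.05 − 2×0.53 = 2.990 in
Weak-axis I_min = (h_o·b_o³ − h_i·b_i³)/12 with b_o = 4.05, b_i = 2.990 in (shorter outer/inner sides).
I_min = (6.45×4.05³ − 5.390×2.990³)/12 = 23.70 in⁴
Effective length L_e = K·L = 1 × 181 = 181.0 in
P_cr = π²EI / L_e² = π² × 10500×10³ × 23.70 / 181.0² = 7.497×10^4 lb
Factor of safety n = P_cr / P = 74.967 / 48.1 = 1.56

n ≈ 1.56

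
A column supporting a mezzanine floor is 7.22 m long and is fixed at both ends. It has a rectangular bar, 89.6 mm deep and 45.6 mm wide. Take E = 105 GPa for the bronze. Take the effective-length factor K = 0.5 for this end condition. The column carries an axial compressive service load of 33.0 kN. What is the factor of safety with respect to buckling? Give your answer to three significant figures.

Buckling occurs about the weak axis: I_min = h·b³/12 with b = 45.6 mm (the shorter side).
I_min = 89.6×45.6³/12 = 7.080×10^5 mm⁴
I = 7.080×10^5 mm⁴ = 7.080×10^-7 m⁴
Effective length L_e = K·L = 0.5 × 7.22 = 3.610 m
P_cr = π²EI / L_e² = π² × 105×10⁹ × 7.080×10^-7 / 3.610² = 5.630×10^4 N
Factor of safety n = P_cr / P = 56.298 / 33.0 = 1.71

n ≈ 1.71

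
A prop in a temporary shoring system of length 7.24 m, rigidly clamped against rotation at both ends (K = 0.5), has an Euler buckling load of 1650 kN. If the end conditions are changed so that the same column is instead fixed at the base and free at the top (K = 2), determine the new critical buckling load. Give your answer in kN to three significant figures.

P_cr ≈ 103 kN

P_cr ∝ 1/K², so P_cr,new = P_cr,old × (K_old/K_new)² = 1650 × (0.5/2)²
= 1650 × 0.06250 = 103 kN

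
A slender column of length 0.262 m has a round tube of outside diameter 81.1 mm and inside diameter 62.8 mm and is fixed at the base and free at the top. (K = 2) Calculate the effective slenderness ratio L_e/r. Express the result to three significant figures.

d_o = 81.1 mm, d_i = 62.8 mm
I = π(d_o⁴ − d_i⁴)/64 = π(81.1⁴ − 62.80⁴)/64 = 1.360×10^6 mm⁴
A = 2.068×10^3 mm²;  r_min = √(I/A) = √(1.360×10^6/2.068×10^3) = 25.64 mm
L_e = K·L = 2 × 0.262 m = 0.5240 m = 524.00 mm
λ = L_e / r_min = 524.00 / 25.64 = 20.4

λ ≈ 20.4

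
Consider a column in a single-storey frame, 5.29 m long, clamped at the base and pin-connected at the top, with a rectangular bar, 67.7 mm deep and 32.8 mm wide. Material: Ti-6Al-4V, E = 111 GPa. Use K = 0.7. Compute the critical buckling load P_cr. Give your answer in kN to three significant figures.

P_cr ≈ 15.9 kN

Buckling occurs about the weak axis: I_min = h·b³/12 with b = 32.8 mm (the shorter side).
I_min = 67.7×32.8³/12 = 1.991×10^5 mm⁴
I = 1.991×10^5 mm⁴ = 1.991×10^-7 m⁴
Effective length L_e = K·L = 0.7 × 5.29 = 3.703 m
P_cr = π²EI / L_e² = π² × 111×10⁹ × 1.991×10^-7 / 3.703² = 1.591×10^4 N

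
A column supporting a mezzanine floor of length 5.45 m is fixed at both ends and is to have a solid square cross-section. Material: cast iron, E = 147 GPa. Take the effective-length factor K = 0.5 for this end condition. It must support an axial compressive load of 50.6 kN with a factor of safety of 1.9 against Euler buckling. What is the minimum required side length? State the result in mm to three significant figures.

Required P_cr = n·P = 1.9 × 50.6 = 96.14 kN
L_e = K·L = 0.5 × 5.45 = 2.725 m
Required I = P_cr·L_e²/(π²E) = 9.614×10^4 × 2.725² / (π² × 1.47×10^11) = 4.921×10^-7 m⁴
I_req = 4.921×10^5 mm⁴
Solid square: I = a⁴/12  ⇒  a = (12I)^(1/4) = (12×4.921×10^5)^(1/4) = 49.3 mm

a ≈ 49.3 mm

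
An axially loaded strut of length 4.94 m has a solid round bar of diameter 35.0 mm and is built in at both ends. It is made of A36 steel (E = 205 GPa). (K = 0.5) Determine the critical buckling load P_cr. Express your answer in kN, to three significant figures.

I = πd⁴/64 = π×35.0⁴/64 = 7.366×10^4 mm⁴
I = 7.366×10^4 mm⁴ = 7.366×10^-8 m⁴
Effective length L_e = K·L = 0.5 × 4.94 = 2.470 m
P_cr = π²EI / L_e² = π² × 205×10⁹ × 7.366×10^-8 / 2.470² = 2.443×10^4 N

P_cr ≈ 24.4 kN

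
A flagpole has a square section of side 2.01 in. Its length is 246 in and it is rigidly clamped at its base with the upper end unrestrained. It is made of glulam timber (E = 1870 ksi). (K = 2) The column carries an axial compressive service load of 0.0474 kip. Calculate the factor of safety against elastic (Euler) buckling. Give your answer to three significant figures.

n ≈ 2.19

I = a⁴/12 = 2.01⁴/12 = 1.360 in⁴
Effective length L_e = K·L = 2 × 246 = 492.0 in
P_cr = π²EI / L_e² = π² × 1870×10³ × 1.360 / 492.0² = 103.7 lb
Factor of safety n = P_cr / P = 0.10371 / 0.0474 = 2.19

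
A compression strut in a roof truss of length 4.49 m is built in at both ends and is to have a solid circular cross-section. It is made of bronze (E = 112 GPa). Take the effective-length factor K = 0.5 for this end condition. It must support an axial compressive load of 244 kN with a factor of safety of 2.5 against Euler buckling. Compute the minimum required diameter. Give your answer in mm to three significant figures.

Required P_cr = n·P = 2.5 × 244 = 610.0 kN
L_e = K·L = 0.5 × 4.49 = 2.245 m
Required I = P_cr·L_e²/(π²E) = 6.100×10^5 × 2.245² / (π² × 1.12×10^11) = 2.781×10^-6 m⁴
I_req = 2.781×10^6 mm⁴
Solid circle: I = πd⁴/64  ⇒  d = (64I/π)^(1/4) = (64×2.781×10^6/π)^(1/4) = 86.8 mm

d ≈ 86.8 mm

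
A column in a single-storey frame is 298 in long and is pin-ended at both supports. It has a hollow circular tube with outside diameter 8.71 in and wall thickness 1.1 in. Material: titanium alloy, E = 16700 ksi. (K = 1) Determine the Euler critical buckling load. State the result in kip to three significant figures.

Inner diameter d_i = 8.71 − 2×1.1 = 6.510 in
I = π(d_o⁴ − d_i⁴)/64 = π(8.71⁴ − 6.510⁴)/64 = 194.4 in⁴
Effective length L_e = K·L = 1 × 298 = 298.0 in
P_cr = π²EI / L_e² = π² × 16700×10³ × 194.4 / 298.0² = 3.607×10^5 lb

P_cr ≈ 361 kip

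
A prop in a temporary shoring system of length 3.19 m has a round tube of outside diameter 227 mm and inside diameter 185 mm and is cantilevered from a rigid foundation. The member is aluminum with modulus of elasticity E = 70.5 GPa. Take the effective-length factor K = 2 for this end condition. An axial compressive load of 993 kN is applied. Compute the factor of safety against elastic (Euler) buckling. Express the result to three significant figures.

d_o = 227 mm, d_i = 185 mm
I = π(d_o⁴ − d_i⁴)/64 = π(227⁴ − 185.0⁴)/64 = 7.284×10^7 mm⁴
I = 7.284×10^7 mm⁴ = 7.284×10^-5 m⁴
Effective length L_e = K·L = 2 × 3.19 = 6.380 m
P_cr = π²EI / L_e² = π² × 70.5×10⁹ × 7.284×10^-5 / 6.380² = 1.245×10^6 N
Factor of safety n = P_cr / P = 1245.1 / 993 = 1.25

n ≈ 1.25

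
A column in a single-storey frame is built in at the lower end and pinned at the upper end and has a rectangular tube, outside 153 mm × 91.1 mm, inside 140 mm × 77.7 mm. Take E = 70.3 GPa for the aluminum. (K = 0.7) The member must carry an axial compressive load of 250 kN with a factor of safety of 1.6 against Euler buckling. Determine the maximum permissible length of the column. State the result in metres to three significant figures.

L_max ≈ 3.84 m

Weak-axis I_min = (h_o·b_o³ − h_i·b_i³)/12 with b_o = 91.1, b_i = 77.70 mm (shorter outer/inner sides).
I_min = (153×91.1³ − 140.0×77.70³)/12 = 4.167×10^6 mm⁴
I = 4.167×10^-6 m⁴
Required critical load P_cr = n·P = 1.6 × 250 = 400.0 kN = 4.000×10^5 N
From P_cr = π²EI/(K·L)²:  L = (1/K)·√(π²EI/P_cr) = (1/0.7)·√(π²×7.03×10^10×4.167×10^-6/4.000×10^5)
L = 3.84 m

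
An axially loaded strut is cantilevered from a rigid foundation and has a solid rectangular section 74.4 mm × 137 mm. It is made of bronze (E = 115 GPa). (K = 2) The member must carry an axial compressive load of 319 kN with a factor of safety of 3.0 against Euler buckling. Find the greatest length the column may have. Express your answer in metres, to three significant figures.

Buckling occurs about the weak axis: I_min = h·b³/12 with b = 74.4 mm (the shorter side).
I_min = 137×74.4³/12 = 4.702×10^6 mm⁴
I = 4.702×10^-6 m⁴
Required critical load P_cr = n·P = 3.0 × 319 = 957.0 kN = 9.570×10^5 N
From P_cr = π²EI/(K·L)²:  L = (1/K)·√(π²EI/P_cr) = (1/2)·√(π²×1.15×10^11×4.702×10^-6/9.570×10^5)
L = 1.18 m

L_max ≈ 1.18 m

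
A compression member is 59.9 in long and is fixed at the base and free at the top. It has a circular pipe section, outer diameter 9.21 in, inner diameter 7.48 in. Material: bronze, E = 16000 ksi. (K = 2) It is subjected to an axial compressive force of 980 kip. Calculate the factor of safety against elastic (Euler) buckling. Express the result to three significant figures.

n ≈ 2.24

d_o = 9.21 in, d_i = 7.48 in
I = π(d_o⁴ − d_i⁴)/64 = π(9.21⁴ − 7.480⁴)/64 = 199.5 in⁴
Effective length L_e = K·L = 2 × 59.9 = 119.8 in
P_cr = π²EI / L_e² = π² × 16000×10³ × 199.5 / 119.8² = 2.195×10^6 lb
Factor of safety n = P_cr / P = 2195.3 / 980 = 2.24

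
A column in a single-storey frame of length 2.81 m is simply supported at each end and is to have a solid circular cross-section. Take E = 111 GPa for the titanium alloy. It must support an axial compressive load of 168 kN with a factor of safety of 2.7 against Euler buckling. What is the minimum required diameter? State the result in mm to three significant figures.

Required P_cr = n·P = 2.7 × 168 = 453.6 kN
L_e = K·L = 1 × 2.81 = 2.810 m
Required I = P_cr·L_e²/(π²E) = 4.536×10^5 × 2.810² / (π² × 1.11×10^11) = 3.269×10^-6 m⁴
I_req = 3.269×10^6 mm⁴
Solid circle: I = πd⁴/64  ⇒  d = (64I/π)^(1/4) = (64×3.269×10^6/π)^(1/4) = 90.3 mm

d ≈ 90.3 mm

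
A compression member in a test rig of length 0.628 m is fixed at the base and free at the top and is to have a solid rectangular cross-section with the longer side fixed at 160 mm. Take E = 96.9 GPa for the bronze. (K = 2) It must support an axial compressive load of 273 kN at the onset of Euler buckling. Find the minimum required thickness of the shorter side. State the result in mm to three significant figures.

b ≈ 32.3 mm

L_e = K·L = 2 × 0.628 = 1.256 m
Required I = P_cr·L_e²/(π²E) = 2.730×10^5 × 1.256² / (π² × 9.69×10^10) = 4.503×10^-7 m⁴
I_req = 4.503×10^5 mm⁴
Rectangle, weak axis: I_min = h·b³/12 with h = 160 mm fixed  ⇒  b = (12I/h)^(1/3) = 32.3 mm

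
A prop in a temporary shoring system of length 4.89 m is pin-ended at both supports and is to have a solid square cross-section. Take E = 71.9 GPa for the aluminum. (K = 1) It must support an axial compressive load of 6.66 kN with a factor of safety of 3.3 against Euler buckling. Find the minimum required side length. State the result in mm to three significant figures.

Required P_cr = n·P = 3.3 × 6.66 = 21.98 kN
L_e = K·L = 1 × 4.89 = 4.890 m
Required I = P_cr·L_e²/(π²E) = 2.198×10^4 × 4.890² / (π² × 7.19×10^10) = 7.406×10^-7 m⁴
I_req = 7.406×10^5 mm⁴
Solid square: I = a⁴/12  ⇒  a = (12I)^(1/4) = (12×7.406×10^5)^(1/4) = 54.6 mm

a ≈ 54.6 mm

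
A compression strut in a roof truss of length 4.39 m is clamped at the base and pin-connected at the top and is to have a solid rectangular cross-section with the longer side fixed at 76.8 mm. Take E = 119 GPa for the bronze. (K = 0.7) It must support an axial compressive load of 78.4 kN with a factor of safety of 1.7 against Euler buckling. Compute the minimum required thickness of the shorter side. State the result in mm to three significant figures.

Required P_cr = n·P = 1.7 × 78.4 = 133.3 kN
L_e = K·L = 0.7 × 4.39 = 3.073 m
Required I = P_cr·L_e²/(π²E) = 1.333×10^5 × 3.073² / (π² × 1.19×10^11) = 1.072×10^-6 m⁴
I_req = 1.072×10^6 mm⁴
Rectangle, weak axis: I_min = h·b³/12 with h = 76.8 mm fixed  ⇒  b = (12I/h)^(1/3) = 55.1 mm

b ≈ 55.1 mm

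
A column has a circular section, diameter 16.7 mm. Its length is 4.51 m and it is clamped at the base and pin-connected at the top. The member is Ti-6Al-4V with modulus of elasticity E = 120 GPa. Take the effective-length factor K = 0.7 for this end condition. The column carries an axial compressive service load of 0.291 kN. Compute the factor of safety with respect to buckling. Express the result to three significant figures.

n ≈ 1.56

I = πd⁴/64 = π×16.7⁴/64 = 3.818×10^3 mm⁴
I = 3.818×10^3 mm⁴ = 3.818×10^-9 m⁴
Effective length L_e = K·L = 0.7 × 4.51 = 3.157 m
P_cr = π²EI / L_e² = π² × 120×10⁹ × 3.818×10^-9 / 3.157² = 453.7 N
Factor of safety n = P_cr / P = 0.45370 / 0.291 = 1.56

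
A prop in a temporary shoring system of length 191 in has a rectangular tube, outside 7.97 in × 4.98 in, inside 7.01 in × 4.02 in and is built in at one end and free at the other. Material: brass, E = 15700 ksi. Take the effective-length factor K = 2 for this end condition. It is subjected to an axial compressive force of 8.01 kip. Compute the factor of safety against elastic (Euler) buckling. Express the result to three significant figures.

Weak-axis I_min = (h_o·b_o³ − h_i·b_i³)/12 with b_o = 4.98, b_i = 4.020 in (shorter outer/inner sides).
I_min = (7.97×4.98³ − 7.010×4.020³)/12 = 44.08 in⁴
Effective length L_e = K·L = 2 × 191 = 382.0 in
P_cr = π²EI / L_e² = π² × 15700×10³ × 44.08 / 382.0² = 4.681×10^4 lb
Factor of safety n = P_cr / P = 46.806 / 8.01 = 5.84

n ≈ 5.84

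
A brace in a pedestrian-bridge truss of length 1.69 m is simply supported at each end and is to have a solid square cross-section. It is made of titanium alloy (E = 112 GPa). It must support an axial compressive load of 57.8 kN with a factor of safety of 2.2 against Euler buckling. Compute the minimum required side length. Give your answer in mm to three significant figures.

a ≈ 44.6 mm

Required P_cr = n·P = 2.2 × 57.8 = 127.2 kN
L_e = K·L = 1 × 1.69 = 1.690 m
Required I = P_cr·L_e²/(π²E) = 1.272×10^5 × 1.690² / (π² × 1.12×10^11) = 3.286×10^-7 m⁴
I_req = 3.286×10^5 mm⁴
Solid square: I = a⁴/12  ⇒  a = (12I)^(1/4) = (12×3.286×10^5)^(1/4) = 44.6 mm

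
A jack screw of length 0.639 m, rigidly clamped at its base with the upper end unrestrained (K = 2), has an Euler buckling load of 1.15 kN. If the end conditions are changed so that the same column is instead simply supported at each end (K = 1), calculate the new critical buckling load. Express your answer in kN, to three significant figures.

P_cr ≈ 4.60 kN

P_cr ∝ 1/K², so P_cr,new = P_cr,old × (K_old/K_new)² = 1.15 × (2/1)²
= 1.15 × 4.000 = 4.60 kN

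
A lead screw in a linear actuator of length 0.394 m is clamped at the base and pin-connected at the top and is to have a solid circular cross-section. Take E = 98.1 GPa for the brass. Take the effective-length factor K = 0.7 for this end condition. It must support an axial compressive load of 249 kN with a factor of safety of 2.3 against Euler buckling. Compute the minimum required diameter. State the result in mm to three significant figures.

d ≈ 30.9 mm

Required P_cr = n·P = 2.3 × 249 = 572.7 kN
L_e = K·L = 0.7 × 0.394 = 0.2758 m
Required I = P_cr·L_e²/(π²E) = 5.727×10^5 × 0.2758² / (π² × 9.81×10^10) = 4.499×10^-8 m⁴
I_req = 4.499×10^4 mm⁴
Solid circle: I = πd⁴/64  ⇒  d = (64I/π)^(1/4) = (64×4.499×10^4/π)^(1/4) = 30.9 mm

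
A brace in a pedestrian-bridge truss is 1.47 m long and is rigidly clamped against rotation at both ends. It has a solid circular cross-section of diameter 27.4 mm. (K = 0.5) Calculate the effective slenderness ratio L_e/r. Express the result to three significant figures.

λ ≈ 107

For a solid circle r = d/4 = 27.4/4 = 6.850 mm
L_e = K·L = 0.5 × 1.47 m = 0.7350 m = 735.00 mm
λ = L_e / r_min = 735.00 / 6.850 = 107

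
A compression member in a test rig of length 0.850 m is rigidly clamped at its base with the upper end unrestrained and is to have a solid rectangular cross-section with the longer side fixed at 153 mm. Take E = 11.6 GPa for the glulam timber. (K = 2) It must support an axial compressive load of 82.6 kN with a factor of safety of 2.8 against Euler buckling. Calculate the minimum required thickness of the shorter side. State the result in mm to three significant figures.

b ≈ 77.1 mm

Required P_cr = n·P = 2.8 × 82.6 = 231.3 kN
L_e = K·L = 2 × 0.850 = 1.700 m
Required I = P_cr·L_e²/(π²E) = 2.313×10^5 × 1.700² / (π² × 1.16×10^10) = 5.838×10^-6 m⁴
I_req = 5.838×10^6 mm⁴
Rectangle, weak axis: I_min = h·b³/12 with h = 153 mm fixed  ⇒  b = (12I/h)^(1/3) = 77.1 mm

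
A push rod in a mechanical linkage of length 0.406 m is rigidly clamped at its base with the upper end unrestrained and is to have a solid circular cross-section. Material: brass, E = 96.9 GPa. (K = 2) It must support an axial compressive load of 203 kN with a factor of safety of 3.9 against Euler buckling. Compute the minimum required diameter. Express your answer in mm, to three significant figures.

d ≈ 57.7 mm

Required P_cr = n·P = 3.9 × 203 = 791.7 kN
L_e = K·L = 2 × 0.406 = 0.8120 m
Required I = P_cr·L_e²/(π²E) = 7.917×10^5 × 0.8120² / (π² × 9.69×10^10) = 5.458×10^-7 m⁴
I_req = 5.458×10^5 mm⁴
Solid circle: I = πd⁴/64  ⇒  d = (64I/π)^(1/4) = (64×5.458×10^5/π)^(1/4) = 57.7 mm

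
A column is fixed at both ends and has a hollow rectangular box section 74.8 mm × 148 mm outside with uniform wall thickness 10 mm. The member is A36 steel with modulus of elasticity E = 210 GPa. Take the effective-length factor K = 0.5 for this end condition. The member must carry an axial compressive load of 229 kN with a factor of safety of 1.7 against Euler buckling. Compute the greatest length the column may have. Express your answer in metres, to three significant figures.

L_max ≈ 8.52 m

Inner dimensions: h_i = 148 − 2×10 = 128.0 mm, b_i = 74.8 − 2×10 = 54.80 mm
Weak-axis I_min = (h_o·b_o³ − h_i·b_i³)/12 with b_o = 74.8, b_i = 54.80 mm (shorter outer/inner sides).
I_min = (148×74.8³ − 128.0×54.80³)/12 = 3.406×10^6 mm⁴
I = 3.406×10^-6 m⁴
Required critical load P_cr = n·P = 1.7 × 229 = 389.3 kN = 3.893×10^5 N
From P_cr = π²EI/(K·L)²:  L = (1/K)·√(π²EI/P_cr) = (1/0.5)·√(π²×2.10×10^11×3.406×10^-6/3.893×10^5)
L = 8.52 m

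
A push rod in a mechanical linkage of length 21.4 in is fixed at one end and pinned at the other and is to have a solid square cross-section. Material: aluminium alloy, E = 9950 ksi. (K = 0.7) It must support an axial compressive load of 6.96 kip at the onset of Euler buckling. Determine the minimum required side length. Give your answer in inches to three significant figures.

a ≈ 0.661 in

L_e = K·L = 0.7 × 21.4 = 14.98 in
Required I = P_cr·L_e²/(π²E) = 6.960×10^3 × 14.98² / (π² × 9.95×10^6) = 1.590×10^-2 in⁴
Solid square: I = a⁴/12  ⇒  a = (12I)^(1/4) = (12×1.590×10^-2)^(1/4) = 0.661 in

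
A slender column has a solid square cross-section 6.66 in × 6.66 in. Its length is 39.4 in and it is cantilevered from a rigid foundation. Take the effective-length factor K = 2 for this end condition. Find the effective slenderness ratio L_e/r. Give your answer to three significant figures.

λ ≈ 41.0

For a square r = a/√12 = 6.66/√12 = 1.923 in
L_e = K·L = 2 × 39.4 = 78.80 in
λ = L_e / r_min = 78.800 / 1.923 = 41.0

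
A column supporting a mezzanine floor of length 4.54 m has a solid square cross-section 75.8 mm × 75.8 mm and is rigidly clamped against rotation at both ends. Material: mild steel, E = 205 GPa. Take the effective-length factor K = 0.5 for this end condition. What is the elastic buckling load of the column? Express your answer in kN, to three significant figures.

P_cr ≈ 1080 kN

I = a⁴/12 = 75.8⁴/12 = 2.751×10^6 mm⁴
I = 2.751×10^6 mm⁴ = 2.751×10^-6 m⁴
Effective length L_e = K·L = 0.5 × 4.54 = 2.270 m
P_cr = π²EI / L_e² = π² × 205×10⁹ × 2.751×10^-6 / 2.270² = 1.080×10^6 N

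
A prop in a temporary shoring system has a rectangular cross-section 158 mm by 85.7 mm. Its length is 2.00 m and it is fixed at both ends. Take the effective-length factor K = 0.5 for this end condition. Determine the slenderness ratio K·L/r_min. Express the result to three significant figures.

Buckling occurs about the weak axis: I_min = h·b³/12 with b = 85.7 mm (the shorter side).
I_min = 158×85.7³/12 = 8.287×10^6 mm⁴
A = 1.354×10^4 mm²;  r_min = √(I/A) = √(8.287×10^6/1.354×10^4) = 24.74 mm
L_e = K·L = 0.5 × 2.00 m = 1.000 m = 1000.0 mm
λ = L_e / r_min = 1000.0 / 24.74 = 40.4

λ ≈ 40.4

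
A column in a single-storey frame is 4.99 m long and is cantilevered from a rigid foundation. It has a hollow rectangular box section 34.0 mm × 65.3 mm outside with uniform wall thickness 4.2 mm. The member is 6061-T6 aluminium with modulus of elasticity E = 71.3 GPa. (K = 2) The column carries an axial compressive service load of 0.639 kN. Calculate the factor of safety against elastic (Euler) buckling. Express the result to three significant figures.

Inner dimensions: h_i = 65.3 − 2×4.2 = 56.90 mm, b_i = 34.0 − 2×4.2 = 25.60 mm
Weak-axis I_min = (h_o·b_o³ − h_i·b_i³)/12 with b_o = 34.0, b_i = 25.60 mm (shorter outer/inner sides).
I_min = (65.3×34.0³ − 56.90×25.60³)/12 = 1.343×10^5 mm⁴
I = 1.343×10^5 mm⁴ = 1.343×10^-7 m⁴
Effective length L_e = K·L = 2 × 4.99 = 9.980 m
P_cr = π²EI / L_e² = π² × 71.3×10⁹ × 1.343×10^-7 / 9.980² = 949.1 N
Factor of safety n = P_cr / P = 0.94906 / 0.639 = 1.49

n ≈ 1.49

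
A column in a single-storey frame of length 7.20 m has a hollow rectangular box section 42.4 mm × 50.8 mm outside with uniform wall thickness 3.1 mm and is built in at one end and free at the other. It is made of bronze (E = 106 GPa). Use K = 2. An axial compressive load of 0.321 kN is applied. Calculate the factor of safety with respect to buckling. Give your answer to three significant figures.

n ≈ 2.30

Inner dimensions: h_i = 50.8 − 2×3.1 = 44.60 mm, b_i = 42.4 − 2×3.1 = 36.20 mm
Weak-axis I_min = (h_o·b_o³ − h_i·b_i³)/12 with b_o = 42.4, b_i = 36.20 mm (shorter outer/inner sides).
I_min = (50.8×42.4³ − 44.60×36.20³)/12 = 1.464×10^5 mm⁴
I = 1.464×10^5 mm⁴ = 1.464×10^-7 m⁴
Effective length L_e = K·L = 2 × 7.20 = 14.40 m
P_cr = π²EI / L_e² = π² × 106×10⁹ × 1.464×10^-7 / 14.40² = 738.5 N
Factor of safety n = P_cr / P = 0.73849 / 0.321 = 2.30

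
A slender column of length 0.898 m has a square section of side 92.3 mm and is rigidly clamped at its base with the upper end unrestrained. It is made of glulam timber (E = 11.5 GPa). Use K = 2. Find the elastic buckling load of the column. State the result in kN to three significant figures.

P_cr ≈ 213 kN

I = a⁴/12 = 92.3⁴/12 = 6.048×10^6 mm⁴
I = 6.048×10^6 mm⁴ = 6.048×10^-6 m⁴
Effective length L_e = K·L = 2 × 0.898 = 1.796 m
P_cr = π²EI / L_e² = π² × 11.5×10⁹ × 6.048×10^-6 / 1.796² = 2.128×10^5 N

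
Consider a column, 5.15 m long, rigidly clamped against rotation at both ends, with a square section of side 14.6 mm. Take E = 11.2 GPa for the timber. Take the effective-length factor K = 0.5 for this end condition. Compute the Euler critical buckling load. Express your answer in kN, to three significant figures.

I = a⁴/12 = 14.6⁴/12 = 3.786×10^3 mm⁴
I = 3.786×10^3 mm⁴ = 3.786×10^-9 m⁴
Effective length L_e = K·L = 0.5 × 5.15 = 2.575 m
P_cr = π²EI / L_e² = π² × 11.2×10⁹ × 3.786×10^-9 / 2.575² = 63.12 N

P_cr ≈ 0.0631 kN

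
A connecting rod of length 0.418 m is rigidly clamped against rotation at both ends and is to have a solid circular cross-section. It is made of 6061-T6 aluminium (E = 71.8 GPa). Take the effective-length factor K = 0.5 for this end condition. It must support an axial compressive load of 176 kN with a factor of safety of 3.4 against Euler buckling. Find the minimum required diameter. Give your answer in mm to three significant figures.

d ≈ 29.4 mm

Required P_cr = n·P = 3.4 × 176 = 598.4 kN
L_e = K·L = 0.5 × 0.418 = 0.2090 m
Required I = P_cr·L_e²/(π²E) = 5.984×10^5 × 0.2090² / (π² × 7.18×10^10) = 3.689×10^-8 m⁴
I_req = 3.689×10^4 mm⁴
Solid circle: I = πd⁴/64  ⇒  d = (64I/π)^(1/4) = (64×3.689×10^4/π)^(1/4) = 29.4 mm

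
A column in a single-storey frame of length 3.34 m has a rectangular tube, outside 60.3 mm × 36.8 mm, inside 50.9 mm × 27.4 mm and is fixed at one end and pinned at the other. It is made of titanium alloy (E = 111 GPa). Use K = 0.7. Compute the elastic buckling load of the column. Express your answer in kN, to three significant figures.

Weak-axis I_min = (h_o·b_o³ − h_i·b_i³)/12 with b_o = 36.8, b_i = 27.40 mm (shorter outer/inner sides).
I_min = (60.3×36.8³ − 50.90×27.40³)/12 = 1.632×10^5 mm⁴
I = 1.632×10^5 mm⁴ = 1.632×10^-7 m⁴
Effective length L_e = K·L = 0.7 × 3.34 = 2.338 m
P_cr = π²EI / L_e² = π² × 111×10⁹ × 1.632×10^-7 / 2.338² = 3.270×10^4 N

P_cr ≈ 32.7 kN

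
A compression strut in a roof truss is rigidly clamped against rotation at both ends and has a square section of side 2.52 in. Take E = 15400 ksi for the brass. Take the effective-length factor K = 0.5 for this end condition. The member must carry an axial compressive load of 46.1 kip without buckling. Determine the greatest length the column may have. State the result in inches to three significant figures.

I = a⁴/12 = 2.52⁴/12 = 3.361 in⁴
At the buckling limit P_cr = P = 4.610×10^4 lb
From P_cr = π²EI/(K·L)²:  L = (1/K)·√(π²EI/P_cr) = (1/0.5)·√(π²×1.54×10^7×3.361/4.610×10^4)
L = 211 in

L_max ≈ 211 in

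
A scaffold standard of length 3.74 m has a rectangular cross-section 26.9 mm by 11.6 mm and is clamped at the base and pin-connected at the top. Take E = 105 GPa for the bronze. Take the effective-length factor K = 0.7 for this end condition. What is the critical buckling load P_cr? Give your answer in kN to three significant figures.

Buckling occurs about the weak axis: I_min = h·b³/12 with b = 11.6 mm (the shorter side).
I_min = 26.9×11.6³/12 = 3.499×10^3 mm⁴
I = 3.499×10^3 mm⁴ = 3.499×10^-9 m⁴
Effective length L_e = K·L = 0.7 × 3.74 = 2.618 m
P_cr = π²EI / L_e² = π² × 105×10⁹ × 3.499×10^-9 / 2.618² = 529.0 N

P_cr ≈ 0.529 kN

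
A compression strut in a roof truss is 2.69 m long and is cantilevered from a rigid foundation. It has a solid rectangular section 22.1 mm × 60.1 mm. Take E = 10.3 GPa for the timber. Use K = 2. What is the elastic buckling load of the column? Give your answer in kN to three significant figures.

P_cr ≈ 0.190 kN

Buckling occurs about the weak axis: I_min = h·b³/12 with b = 22.1 mm (the shorter side).
I_min = 60.1×22.1³/12 = 5.406×10^4 mm⁴
I = 5.406×10^4 mm⁴ = 5.406×10^-8 m⁴
Effective length L_e = K·L = 2 × 2.69 = 5.380 m
P_cr = π²EI / L_e² = π² × 10.3×10⁹ × 5.406×10^-8 / 5.380² = 189.9 N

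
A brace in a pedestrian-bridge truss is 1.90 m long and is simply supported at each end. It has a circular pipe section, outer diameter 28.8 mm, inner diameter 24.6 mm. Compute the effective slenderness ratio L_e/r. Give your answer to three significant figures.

d_o = 28.8 mm, d_i = 24.6 mm
I = π(d_o⁴ − d_i⁴)/64 = π(28.8⁴ − 24.60⁴)/64 = 1.579×10^4 mm⁴
A = 176.1 mm²;  r_min = √(I/A) = √(1.579×10^4/176.1) = 9.469 mm
L_e = K·L = 1 × 1.90 m = 1.900 m = 1900.0 mm
λ = L_e / r_min = 1900.0 / 9.469 = 201

λ ≈ 201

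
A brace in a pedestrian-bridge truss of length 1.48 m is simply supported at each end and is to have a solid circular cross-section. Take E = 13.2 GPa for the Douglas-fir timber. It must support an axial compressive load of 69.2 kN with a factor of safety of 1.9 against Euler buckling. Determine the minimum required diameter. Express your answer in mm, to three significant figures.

d ≈ 81.9 mm

Required P_cr = n·P = 1.9 × 69.2 = 131.5 kN
L_e = K·L = 1 × 1.48 = 1.480 m
Required I = P_cr·L_e²/(π²E) = 1.315×10^5 × 1.480² / (π² × 1.32×10^10) = 2.211×10^-6 m⁴
I_req = 2.211×10^6 mm⁴
Solid circle: I = πd⁴/64  ⇒  d = (64I/π)^(1/4) = (64×2.211×10^6/π)^(1/4) = 81.9 mm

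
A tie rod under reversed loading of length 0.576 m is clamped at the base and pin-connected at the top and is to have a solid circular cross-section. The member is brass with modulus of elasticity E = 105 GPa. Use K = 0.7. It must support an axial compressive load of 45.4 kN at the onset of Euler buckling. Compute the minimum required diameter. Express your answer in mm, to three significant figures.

L_e = K·L = 0.7 × 0.576 = 0.4032 m
Required I = P_cr·L_e²/(π²E) = 4.540×10^4 × 0.4032² / (π² × 1.05×10^11) = 7.122×10^-9 m⁴
I_req = 7.122×10^3 mm⁴
Solid circle: I = πd⁴/64  ⇒  d = (64I/π)^(1/4) = (64×7.122×10^3/π)^(1/4) = 19.5 mm

d ≈ 19.5 mm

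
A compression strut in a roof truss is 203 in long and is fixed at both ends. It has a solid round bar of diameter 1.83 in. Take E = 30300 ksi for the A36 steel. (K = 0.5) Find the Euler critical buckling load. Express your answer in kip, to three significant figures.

P_cr ≈ 16.0 kip

I = πd⁴/64 = π×1.83⁴/64 = 0.5505 in⁴
Effective length L_e = K·L = 0.5 × 203 = 101.5 in
P_cr = π²EI / L_e² = π² × 30300×10³ × 0.5505 / 101.5² = 1.598×10^4 lb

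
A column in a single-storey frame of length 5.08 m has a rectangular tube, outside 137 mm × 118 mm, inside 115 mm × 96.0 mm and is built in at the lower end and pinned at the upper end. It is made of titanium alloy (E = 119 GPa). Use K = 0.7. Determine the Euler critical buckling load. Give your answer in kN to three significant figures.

Weak-axis I_min = (h_o·b_o³ − h_i·b_i³)/12 with b_o = 118, b_i = 96.00 mm (shorter outer/inner sides).
I_min = (137×118³ − 115.0×96.00³)/12 = 1.028×10^7 mm⁴
I = 1.028×10^7 mm⁴ = 1.028×10^-5 m⁴
Effective length L_e = K·L = 0.7 × 5.08 = 3.556 m
P_cr = π²EI / L_e² = π² × 119×10⁹ × 1.028×10^-5 / 3.556² = 9.547×10^5 N

P_cr ≈ 955 kN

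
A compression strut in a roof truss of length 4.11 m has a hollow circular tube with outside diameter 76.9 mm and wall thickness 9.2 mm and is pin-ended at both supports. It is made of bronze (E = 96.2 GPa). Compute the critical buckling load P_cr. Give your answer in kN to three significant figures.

Inner diameter d_i = 76.9 − 2×9.2 = 58.50 mm
I = π(d_o⁴ − d_i⁴)/64 = π(76.9⁴ − 58.50⁴)/64 = 1.142×10^6 mm⁴
I = 1.142×10^6 mm⁴ = 1.142×10^-6 m⁴
Effective length L_e = K·L = 1 × 4.11 = 4.110 m
P_cr = π²EI / L_e² = π² × 96.2×10⁹ × 1.142×10^-6 / 4.110² = 6.417×10^4 N

P_cr ≈ 64.2 kN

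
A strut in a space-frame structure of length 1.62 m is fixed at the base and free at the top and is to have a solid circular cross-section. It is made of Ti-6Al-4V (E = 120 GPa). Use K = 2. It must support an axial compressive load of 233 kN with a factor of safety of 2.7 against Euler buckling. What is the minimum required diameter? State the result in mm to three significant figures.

d ≈ 103 mm

Required P_cr = n·P = 2.7 × 233 = 629.1 kN
L_e = K·L = 2 × 1.62 = 3.240 m
Required I = P_cr·L_e²/(π²E) = 6.291×10^5 × 3.240² / (π² × 1.20×10^11) = 5.576×10^-6 m⁴
I_req = 5.576×10^6 mm⁴
Solid circle: I = πd⁴/64  ⇒  d = (64I/π)^(1/4) = (64×5.576×10^6/π)^(1/4) = 103 mm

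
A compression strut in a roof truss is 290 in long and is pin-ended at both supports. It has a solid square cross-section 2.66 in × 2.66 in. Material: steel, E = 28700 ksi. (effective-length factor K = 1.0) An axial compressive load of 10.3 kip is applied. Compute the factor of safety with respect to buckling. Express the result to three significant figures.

n ≈ 1.36

I = a⁴/12 = 2.66⁴/12 = 4.172 in⁴
Effective length L_e = K·L = 1 × 290 = 290.0 in
P_cr = π²EI / L_e² = π² × 28700×10³ × 4.172 / 290.0² = 1.405×10^4 lb
Factor of safety n = P_cr / P = 14.052 / 10.3 = 1.36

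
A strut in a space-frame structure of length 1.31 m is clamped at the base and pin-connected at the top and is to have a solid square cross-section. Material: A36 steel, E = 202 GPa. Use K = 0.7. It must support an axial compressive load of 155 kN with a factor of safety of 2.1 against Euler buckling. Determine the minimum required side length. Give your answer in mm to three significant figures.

a ≈ 35.8 mm

Required P_cr = n·P = 2.1 × 155 = 325.5 kN
L_e = K·L = 0.7 × 1.31 = 0.9170 m
Required I = P_cr·L_e²/(π²E) = 3.255×10^5 × 0.9170² / (π² × 2.02×10^11) = 1.373×10^-7 m⁴
I_req = 1.373×10^5 mm⁴
Solid square: I = a⁴/12  ⇒  a = (12I)^(1/4) = (12×1.373×10^5)^(1/4) = 35.8 mm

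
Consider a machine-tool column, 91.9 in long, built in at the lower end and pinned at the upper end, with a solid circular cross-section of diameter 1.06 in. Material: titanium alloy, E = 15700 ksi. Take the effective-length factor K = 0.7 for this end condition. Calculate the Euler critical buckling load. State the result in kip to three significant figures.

P_cr ≈ 2.32 kip

I = πd⁴/64 = π×1.06⁴/64 = 6.197×10^-2 in⁴
Effective length L_e = K·L = 0.7 × 91.9 = 64.33 in
P_cr = π²EI / L_e² = π² × 15700×10³ × 6.197×10^-2 / 64.33² = 2.320×10^3 lb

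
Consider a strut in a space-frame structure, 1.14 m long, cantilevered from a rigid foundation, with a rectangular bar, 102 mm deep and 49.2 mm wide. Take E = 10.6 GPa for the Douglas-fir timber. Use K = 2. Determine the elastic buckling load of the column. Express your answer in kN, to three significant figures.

P_cr ≈ 20.4 kN

Buckling occurs about the weak axis: I_min = h·b³/12 with b = 49.2 mm (the shorter side).
I_min = 102×49.2³/12 = 1.012×10^6 mm⁴
I = 1.012×10^6 mm⁴ = 1.012×10^-6 m⁴
Effective length L_e = K·L = 2 × 1.14 = 2.280 m
P_cr = π²EI / L_e² = π² × 10.6×10⁹ × 1.012×10^-6 / 2.280² = 2.037×10^4 N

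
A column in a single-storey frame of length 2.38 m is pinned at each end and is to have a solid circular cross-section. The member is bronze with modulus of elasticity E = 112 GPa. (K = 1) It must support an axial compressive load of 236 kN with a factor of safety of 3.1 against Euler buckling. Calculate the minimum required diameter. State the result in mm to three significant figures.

Required P_cr = n·P = 3.1 × 236 = 731.6 kN
L_e = K·L = 1 × 2.38 = 2.380 m
Required I = P_cr·L_e²/(π²E) = 7.316×10^5 × 2.380² / (π² × 1.12×10^11) = 3.749×10^-6 m⁴
I_req = 3.749×10^6 mm⁴
Solid circle: I = πd⁴/64  ⇒  d = (64I/π)^(1/4) = (64×3.749×10^6/π)^(1/4) = 93.5 mm

d ≈ 93.5 mm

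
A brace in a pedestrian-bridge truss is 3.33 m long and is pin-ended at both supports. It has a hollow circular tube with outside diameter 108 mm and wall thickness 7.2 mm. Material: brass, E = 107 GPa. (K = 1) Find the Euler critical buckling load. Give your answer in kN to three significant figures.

P_cr ≈ 277 kN

Inner diameter d_i = 108 − 2×7.2 = 93.60 mm
I = π(d_o⁴ − d_i⁴)/64 = π(108⁴ − 93.60⁴)/64 = 2.911×10^6 mm⁴
I = 2.911×10^6 mm⁴ = 2.911×10^-6 m⁴
Effective length L_e = K·L = 1 × 3.33 = 3.330 m
P_cr = π²EI / L_e² = π² × 107×10⁹ × 2.911×10^-6 / 3.330² = 2.772×10^5 N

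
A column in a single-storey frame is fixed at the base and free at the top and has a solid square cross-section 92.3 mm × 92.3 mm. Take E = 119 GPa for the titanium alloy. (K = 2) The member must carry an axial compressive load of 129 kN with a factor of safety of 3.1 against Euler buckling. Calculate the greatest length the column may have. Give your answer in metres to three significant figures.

I = a⁴/12 = 92.3⁴/12 = 6.048×10^6 mm⁴
I = 6.048×10^-6 m⁴
Required critical load P_cr = n·P = 3.1 × 129 = 399.9 kN = 3.999×10^5 N
From P_cr = π²EI/(K·L)²:  L = (1/K)·√(π²EI/P_cr) = (1/2)·√(π²×1.19×10^11×6.048×10^-6/3.999×10^5)
L = 2.11 m

L_max ≈ 2.11 m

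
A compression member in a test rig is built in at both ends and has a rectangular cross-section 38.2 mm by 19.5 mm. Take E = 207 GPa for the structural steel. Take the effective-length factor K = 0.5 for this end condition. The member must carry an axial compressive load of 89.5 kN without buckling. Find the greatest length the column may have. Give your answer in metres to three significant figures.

Buckling occurs about the weak axis: I_min = h·b³/12 with b = 19.5 mm (the shorter side).
I_min = 38.2×19.5³/12 = 2.360×10^4 mm⁴
I = 2.360×10^-8 m⁴
At the buckling limit P_cr = P = 8.950×10^4 N
From P_cr = π²EI/(K·L)²:  L = (1/K)·√(π²EI/P_cr) = (1/0.5)·√(π²×2.07×10^11×2.360×10^-8/8.950×10^4)
L = 1.47 m

L_max ≈ 1.47 m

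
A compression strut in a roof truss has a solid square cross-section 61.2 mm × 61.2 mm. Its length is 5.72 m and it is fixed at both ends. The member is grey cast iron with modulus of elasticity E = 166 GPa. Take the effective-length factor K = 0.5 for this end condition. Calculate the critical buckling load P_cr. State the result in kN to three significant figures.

I = a⁴/12 = 61.2⁴/12 = 1.169×10^6 mm⁴
I = 1.169×10^6 mm⁴ = 1.169×10^-6 m⁴
Effective length L_e = K·L = 0.5 × 5.72 = 2.860 m
P_cr = π²EI / L_e² = π² × 166×10⁹ × 1.169×10^-6 / 2.860² = 2.342×10^5 N

P_cr ≈ 234 kN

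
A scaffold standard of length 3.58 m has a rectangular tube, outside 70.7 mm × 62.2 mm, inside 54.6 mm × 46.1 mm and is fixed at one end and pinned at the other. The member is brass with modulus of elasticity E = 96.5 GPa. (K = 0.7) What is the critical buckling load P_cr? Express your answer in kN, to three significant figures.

P_cr ≈ 147 kN

Weak-axis I_min = (h_o·b_o³ − h_i·b_i³)/12 with b_o = 62.2, b_i = 46.10 mm (shorter outer/inner sides).
I_min = (70.7×62.2³ − 54.60×46.10³)/12 = 9.720×10^5 mm⁴
I = 9.720×10^5 mm⁴ = 9.720×10^-7 m⁴
Effective length L_e = K·L = 0.7 × 3.58 = 2.506 m
P_cr = π²EI / L_e² = π² × 96.5×10⁹ × 9.720×10^-7 / 2.506² = 1.474×10^5 N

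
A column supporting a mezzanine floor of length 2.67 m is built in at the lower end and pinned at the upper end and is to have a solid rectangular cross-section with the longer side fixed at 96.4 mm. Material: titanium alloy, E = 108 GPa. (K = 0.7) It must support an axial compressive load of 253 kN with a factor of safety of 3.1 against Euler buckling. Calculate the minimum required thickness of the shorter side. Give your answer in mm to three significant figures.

Required P_cr = n·P = 3.1 × 253 = 784.3 kN
L_e = K·L = 0.7 × 2.67 = 1.869 m
Required I = P_cr·L_e²/(π²E) = 7.843×10^5 × 1.869² / (π² × 1.08×10^11) = 2.570×10^-6 m⁴
I_req = 2.570×10^6 mm⁴
Rectangle, weak axis: I_min = h·b³/12 with h = 96.4 mm fixed  ⇒  b = (12I/h)^(1/3) = 68.4 mm

b ≈ 68.4 mm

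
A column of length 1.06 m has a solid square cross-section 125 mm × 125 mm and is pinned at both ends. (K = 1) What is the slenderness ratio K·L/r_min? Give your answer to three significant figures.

For a square r = a/√12 = 125/√12 = 36.08 mm
L_e = K·L = 1 × 1.06 m = 1.060 m = 1060.0 mm
λ = L_e / r_min = 1060.0 / 36.08 = 29.4

λ ≈ 29.4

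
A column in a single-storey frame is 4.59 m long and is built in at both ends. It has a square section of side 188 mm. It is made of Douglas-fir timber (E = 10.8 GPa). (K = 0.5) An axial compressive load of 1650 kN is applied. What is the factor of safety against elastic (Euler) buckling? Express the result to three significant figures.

I = a⁴/12 = 188⁴/12 = 1.041×10^8 mm⁴
I = 1.041×10^8 mm⁴ = 1.041×10^-4 m⁴
Effective length L_e = K·L = 0.5 × 4.59 = 2.295 m
P_cr = π²EI / L_e² = π² × 10.8×10⁹ × 1.041×10^-4 / 2.295² = 2.107×10^6 N
Factor of safety n = P_cr / P = 2106.7 / 1650 = 1.28

n ≈ 1.28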